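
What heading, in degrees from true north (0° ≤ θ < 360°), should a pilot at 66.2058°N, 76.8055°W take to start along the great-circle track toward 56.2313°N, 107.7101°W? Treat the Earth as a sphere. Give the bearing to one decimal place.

250.5°

Δλ = -107.7101 − -76.8055 = -30.9046°.
θ = atan2( sin Δλ · cos φ₂ , cos φ₁ · sin φ₂ − sin φ₁ · cos φ₂ · cos Δλ )
  = atan2(-0.28549, -0.10100) = -109.483° → normalised to [0°, 360°): 250.517°.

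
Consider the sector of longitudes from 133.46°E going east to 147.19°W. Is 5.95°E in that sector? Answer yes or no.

No

Band width going east from +133.46° to -147.19°: ((-147.19 − 133.46) mod 360) = 79.35°.
Offset of +5.95° east of the west edge: ((5.95 − 133.46) mod 360) = 232.49°.
232.49° > 79.35° ⇒ outside.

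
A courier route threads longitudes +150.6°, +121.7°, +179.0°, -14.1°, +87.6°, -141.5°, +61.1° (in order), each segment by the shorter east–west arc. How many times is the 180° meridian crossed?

3

Leg 1: +150.6° → +121.7°, shortest Δλ = -28.9° (west) — does not cross 180°.
Leg 2: +121.7° → +179.0°, shortest Δλ = 57.3° (east) — does not cross 180°.
Leg 3: +179.0° → -14.1°, shortest Δλ = 166.9° (east) — crosses 180°.
Leg 4: -14.1° → +87.6°, shortest Δλ = 101.7° (east) — does not cross 180°.
Leg 5: +87.6° → -141.5°, shortest Δλ = 130.9° (east) — crosses 180°.
Leg 6: -141.5° → +61.1°, shortest Δλ = -157.4° (west) — crosses 180°.
Total crossings: 3.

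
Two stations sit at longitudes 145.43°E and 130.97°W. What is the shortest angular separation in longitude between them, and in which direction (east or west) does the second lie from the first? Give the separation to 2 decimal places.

83.60° east

Raw difference: -130.97 − 145.43 = -276.4°.
Normalise into (−180°, 180°]: -276.4° + 360° = 83.6°.
Positive ⇒ the second point lies to the east; separation 83.60°.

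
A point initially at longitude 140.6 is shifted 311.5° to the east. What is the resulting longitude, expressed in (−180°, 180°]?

+92.1°

Start at +140.6°; shift +311.5° → +452.1°.
+452.1° lies outside (−180°, 180°]; subtract 360° → +92.1°.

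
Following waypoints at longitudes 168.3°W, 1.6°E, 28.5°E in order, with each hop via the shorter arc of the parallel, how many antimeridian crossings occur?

0

Leg 1: -168.3° → +1.6°, shortest Δλ = 169.9° (east) — does not cross 180°.
Leg 2: +1.6° → +28.5°, shortest Δλ = 26.9° (east) — does not cross 180°.
Total crossings: 0.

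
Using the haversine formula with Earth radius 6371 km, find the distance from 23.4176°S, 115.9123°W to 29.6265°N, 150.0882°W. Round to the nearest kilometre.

Δλ = -150.0882 − -115.9123 = -34.1759°.
Δφ = 29.6265 − -23.4176 = 53.0441°.
a = sin²(Δφ/2) + cos φ₁ · cos φ₂ · sin²(Δλ/2) = 0.268272.
c = 2·atan2(√a, √(1−a)) = 1.08890 rad → d = 6371·c ≈ 6937.41 km.

6937 km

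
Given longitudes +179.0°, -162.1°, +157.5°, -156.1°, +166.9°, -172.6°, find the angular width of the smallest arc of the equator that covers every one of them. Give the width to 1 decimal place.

Sort the longitudes: -172.6°, -162.1°, -156.1°, +157.5°, +166.9°, +179.0°.
Eastward gaps between consecutive values (wrapping around): 10.5°, 6.0°, 313.6°, 9.4°, 12.1°, 8.4°.
Largest gap = 313.6° ⇒ minimal covering band is its complement: 360° − 313.6° = 46.4°.
Band runs from +157.5° eastward to -156.1°, crossing the antimeridian.

46.4°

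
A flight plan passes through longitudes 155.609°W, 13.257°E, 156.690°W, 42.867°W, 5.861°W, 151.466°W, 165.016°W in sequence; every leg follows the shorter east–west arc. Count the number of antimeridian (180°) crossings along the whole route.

0

Leg 1: -155.609° → +13.257°, shortest Δλ = 168.866° (east) — does not cross 180°.
Leg 2: +13.257° → -156.690°, shortest Δλ = -169.947° (west) — does not cross 180°.
Leg 3: -156.690° → -42.867°, shortest Δλ = 113.823° (east) — does not cross 180°.
Leg 4: -42.867° → -5.861°, shortest Δλ = 37.006° (east) — does not cross 180°.
Leg 5: -5.861° → -151.466°, shortest Δλ = -145.605° (west) — does not cross 180°.
Leg 6: -151.466° → -165.016°, shortest Δλ = -13.55° (west) — does not cross 180°.
Total crossings: 0.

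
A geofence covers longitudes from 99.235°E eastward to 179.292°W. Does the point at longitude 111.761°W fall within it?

Band width going east from +99.235° to -179.292°: ((-179.292 − 99.235) mod 360) = 81.473°.
Offset of -111.761° east of the west edge: ((-111.761 − 99.235) mod 360) = 149.004°.
149.004° > 81.473° ⇒ outside.

No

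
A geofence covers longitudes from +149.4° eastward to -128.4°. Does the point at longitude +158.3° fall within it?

Yes

Band width going east from +149.4° to -128.4°: ((-128.4 − 149.4) mod 360) = 82.2°.
Offset of +158.3° east of the west edge: ((158.3 − 149.4) mod 360) = 8.9°.
8.9° ≤ 82.2° ⇒ inside.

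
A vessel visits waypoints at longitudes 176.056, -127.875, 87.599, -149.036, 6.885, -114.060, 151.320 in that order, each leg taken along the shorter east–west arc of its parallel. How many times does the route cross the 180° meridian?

4

Leg 1: +176.056° → -127.875°, shortest Δλ = 56.069° (east) — crosses 180°.
Leg 2: -127.875° → +87.599°, shortest Δλ = -144.526° (west) — crosses 180°.
Leg 3: +87.599° → -149.036°, shortest Δλ = 123.365° (east) — crosses 180°.
Leg 4: -149.036° → +6.885°, shortest Δλ = 155.921° (east) — does not cross 180°.
Leg 5: +6.885° → -114.060°, shortest Δλ = -120.945° (west) — does not cross 180°.
Leg 6: -114.060° → +151.320°, shortest Δλ = -94.62° (west) — crosses 180°.
Total crossings: 4.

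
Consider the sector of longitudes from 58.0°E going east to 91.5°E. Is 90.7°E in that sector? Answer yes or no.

Band width going east from +58.0° to +91.5°: ((91.5 − 58.0) mod 360) = 33.5°.
Offset of +90.7° east of the west edge: ((90.7 − 58.0) mod 360) = 32.7°.
32.7° ≤ 33.5° ⇒ inside.

Yes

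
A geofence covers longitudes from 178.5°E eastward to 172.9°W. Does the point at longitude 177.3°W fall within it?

Band width going east from +178.5° to -172.9°: ((-172.9 − 178.5) mod 360) = 8.6°.
Offset of -177.3° east of the west edge: ((-177.3 − 178.5) mod 360) = 4.2°.
4.2° ≤ 8.6° ⇒ inside.

Yes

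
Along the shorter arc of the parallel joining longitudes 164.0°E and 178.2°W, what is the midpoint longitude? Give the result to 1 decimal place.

Signed shortest Δλ from +164.0° to -178.2° is +17.8°.
Midpoint longitude = +164.0° + (+17.8°)/2 = +164.0° + 8.9° = +172.9°.
(The naïve average (+164.0 + -178.2)/2 = -7.1° is on the wrong side of the globe.)

172.9°E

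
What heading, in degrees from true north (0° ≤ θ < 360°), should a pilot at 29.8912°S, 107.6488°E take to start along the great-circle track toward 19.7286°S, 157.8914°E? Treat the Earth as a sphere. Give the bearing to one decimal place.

Δλ = 157.8914 − 107.6488 = 50.2426°.
θ = atan2( sin Δλ · cos φ₂ , cos φ₁ · sin φ₂ − sin φ₁ · cos φ₂ · cos Δλ )
  = atan2(0.72363, 0.00735) = 89.418° → normalised to [0°, 360°): 89.418°.

89.4°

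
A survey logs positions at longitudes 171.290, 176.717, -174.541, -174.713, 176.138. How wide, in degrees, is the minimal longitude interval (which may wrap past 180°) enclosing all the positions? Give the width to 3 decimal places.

14.169°

Sort the longitudes: -174.713°, -174.541°, +171.290°, +176.138°, +176.717°.
Eastward gaps between consecutive values (wrapping around): 0.172°, 345.831°, 4.848°, 0.579°, 8.570°.
Largest gap = 345.831° ⇒ minimal covering band is its complement: 360° − 345.831° = 14.169°.
Band runs from +171.290° eastward to -174.541°, crossing the antimeridian.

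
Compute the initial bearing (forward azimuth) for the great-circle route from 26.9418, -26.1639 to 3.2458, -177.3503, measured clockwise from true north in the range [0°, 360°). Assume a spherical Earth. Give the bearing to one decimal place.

312.9°

Δλ = -177.3503 − -26.1639 = -151.1864°.
θ = atan2( sin Δλ · cos φ₂ , cos φ₁ · sin φ₂ − sin φ₁ · cos φ₂ · cos Δλ )
  = atan2(-0.48119, 0.44683) = -47.120° → normalised to [0°, 360°): 312.880°.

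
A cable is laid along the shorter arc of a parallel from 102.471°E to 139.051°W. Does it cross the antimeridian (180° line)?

Naïve |-139.051 − 102.471| = 241.522° > 180°, so the shorter arc goes the other way round — across 180°.
Signed shortest Δλ = ((-139.051 − 102.471 + 180) mod 360) − 180 = 118.478°.
Going east by 118.478° from +102.471° passes through 180° before reaching -139.051°.

Yes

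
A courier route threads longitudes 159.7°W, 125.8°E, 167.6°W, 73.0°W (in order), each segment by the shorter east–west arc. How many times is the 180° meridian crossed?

2

Leg 1: -159.7° → +125.8°, shortest Δλ = -74.5° (west) — crosses 180°.
Leg 2: +125.8° → -167.6°, shortest Δλ = 66.6° (east) — crosses 180°.
Leg 3: -167.6° → -73.0°, shortest Δλ = 94.6° (east) — does not cross 180°.
Total crossings: 2.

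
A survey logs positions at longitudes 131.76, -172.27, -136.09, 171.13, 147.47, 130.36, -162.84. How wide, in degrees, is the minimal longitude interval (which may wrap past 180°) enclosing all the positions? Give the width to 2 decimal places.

Sort the longitudes: -172.27°, -162.84°, -136.09°, +130.36°, +131.76°, +147.47°, +171.13°.
Eastward gaps between consecutive values (wrapping around): 9.43°, 26.75°, 266.45°, 1.40°, 15.71°, 23.66°, 16.60°.
Largest gap = 266.45° ⇒ minimal covering band is its complement: 360° − 266.45° = 93.55°.
Band runs from +130.36° eastward to -136.09°, crossing the antimeridian.

93.55°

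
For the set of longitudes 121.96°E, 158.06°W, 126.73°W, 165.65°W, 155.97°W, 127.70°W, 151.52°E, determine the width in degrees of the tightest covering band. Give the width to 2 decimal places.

Sort the longitudes: -165.65°, -158.06°, -155.97°, -127.70°, -126.73°, +121.96°, +151.52°.
Eastward gaps between consecutive values (wrapping around): 7.59°, 2.09°, 28.27°, 0.97°, 248.69°, 29.56°, 42.83°.
Largest gap = 248.69° ⇒ minimal covering band is its complement: 360° − 248.69° = 111.31°.
Band runs from +121.96° eastward to -126.73°, crossing the antimeridian.

111.31°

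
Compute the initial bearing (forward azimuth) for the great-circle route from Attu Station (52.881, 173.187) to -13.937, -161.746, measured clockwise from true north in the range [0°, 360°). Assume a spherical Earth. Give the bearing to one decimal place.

Δλ = -161.746 − 173.187 = -334.933°; wrapped into (−180°, 180°]: 25.067°.
θ = atan2( sin Δλ · cos φ₂ , cos φ₁ · sin φ₂ − sin φ₁ · cos φ₂ · cos Δλ )
  = atan2(0.41121, -0.84637) = 154.087° → normalised to [0°, 360°): 154.087°.

154.1°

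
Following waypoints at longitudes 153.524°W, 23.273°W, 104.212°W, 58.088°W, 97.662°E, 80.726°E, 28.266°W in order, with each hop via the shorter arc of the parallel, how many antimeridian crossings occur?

0

Leg 1: -153.524° → -23.273°, shortest Δλ = 130.251° (east) — does not cross 180°.
Leg 2: -23.273° → -104.212°, shortest Δλ = -80.939° (west) — does not cross 180°.
Leg 3: -104.212° → -58.088°, shortest Δλ = 46.124° (east) — does not cross 180°.
Leg 4: -58.088° → +97.662°, shortest Δλ = 155.75° (east) — does not cross 180°.
Leg 5: +97.662° → +80.726°, shortest Δλ = -16.936° (west) — does not cross 180°.
Leg 6: +80.726° → -28.266°, shortest Δλ = -108.992° (west) — does not cross 180°.
Total crossings: 0.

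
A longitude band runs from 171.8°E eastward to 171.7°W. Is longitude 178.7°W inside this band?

Yes

Band width going east from +171.8° to -171.7°: ((-171.7 − 171.8) mod 360) = 16.5°.
Offset of -178.7° east of the west edge: ((-178.7 − 171.8) mod 360) = 9.5°.
9.5° ≤ 16.5° ⇒ inside.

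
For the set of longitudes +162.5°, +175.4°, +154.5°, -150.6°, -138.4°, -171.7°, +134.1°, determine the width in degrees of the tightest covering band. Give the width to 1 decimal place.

87.5°

Sort the longitudes: -171.7°, -150.6°, -138.4°, +134.1°, +154.5°, +162.5°, +175.4°.
Eastward gaps between consecutive values (wrapping around): 21.1°, 12.2°, 272.5°, 20.4°, 8.0°, 12.9°, 12.9°.
Largest gap = 272.5° ⇒ minimal covering band is its complement: 360° − 272.5° = 87.5°.
Band runs from +134.1° eastward to -138.4°, crossing the antimeridian.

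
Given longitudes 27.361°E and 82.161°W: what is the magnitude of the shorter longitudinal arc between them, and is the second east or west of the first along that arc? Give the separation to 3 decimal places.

109.522° west

Raw difference: -82.161 − 27.361 = -109.522°.
Normalise into (−180°, 180°]: -109.522° stays -109.522°.
Negative ⇒ the second point lies to the west; separation 109.522°.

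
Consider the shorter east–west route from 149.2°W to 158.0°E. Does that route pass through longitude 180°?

Yes

Naïve |158.0 − -149.2| = 307.2° > 180°, so the shorter arc goes the other way round — across 180°.
Signed shortest Δλ = ((158.0 − -149.2 + 180) mod 360) − 180 = -52.8°.
Going west by 52.8° from -149.2° passes through 180° before reaching +158.0°.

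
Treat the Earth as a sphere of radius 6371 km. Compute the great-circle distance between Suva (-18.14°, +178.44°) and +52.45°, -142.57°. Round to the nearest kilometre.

Δλ = -142.57 − 178.44 = -321.01°; wrapped into (−180°, 180°]: 38.99°.
Δφ = 52.45 − -18.14 = 70.59°.
a = sin²(Δφ/2) + cos φ₁ · cos φ₂ · sin²(Δλ/2) = 0.398340.
c = 2·atan2(√a, √(1−a)) = 1.36605 rad → d = 6371·c ≈ 8703.09 km.

8703 km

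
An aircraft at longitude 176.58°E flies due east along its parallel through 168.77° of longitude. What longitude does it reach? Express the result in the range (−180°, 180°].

Start at +176.58°; shift +168.77° → +345.35°.
+345.35° lies outside (−180°, 180°]; subtract 360° → -14.65°.

14.65°W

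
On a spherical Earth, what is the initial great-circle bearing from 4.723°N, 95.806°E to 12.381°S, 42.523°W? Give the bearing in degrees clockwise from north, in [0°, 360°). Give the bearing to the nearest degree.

257°

Δλ = -42.523 − 95.806 = -138.329°.
θ = atan2( sin Δλ · cos φ₂ , cos φ₁ · sin φ₂ − sin φ₁ · cos φ₂ · cos Δλ )
  = atan2(-0.64939, -0.15361) = -103.308° → normalised to [0°, 360°): 256.692°.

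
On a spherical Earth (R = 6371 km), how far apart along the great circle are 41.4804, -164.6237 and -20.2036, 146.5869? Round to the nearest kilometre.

Δλ = 146.5869 − -164.6237 = 311.2106°; wrapped into (−180°, 180°]: -48.7894°.
Δφ = -20.2036 − 41.4804 = -61.6840°.
a = sin²(Δφ/2) + cos φ₁ · cos φ₂ · sin²(Δλ/2) = 0.382769.
c = 2·atan2(√a, √(1−a)) = 1.33413 rad → d = 6371·c ≈ 8499.76 km.

8500 km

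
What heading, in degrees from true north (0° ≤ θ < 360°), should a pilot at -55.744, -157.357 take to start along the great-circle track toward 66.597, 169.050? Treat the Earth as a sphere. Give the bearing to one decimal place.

344.5°

Δλ = 169.050 − -157.357 = 326.407°; wrapped into (−180°, 180°]: -33.593°.
θ = atan2( sin Δλ · cos φ₂ , cos φ₁ · sin φ₂ − sin φ₁ · cos φ₂ · cos Δλ )
  = atan2(-0.21976, 0.79005) = -15.545° → normalised to [0°, 360°): 344.455°.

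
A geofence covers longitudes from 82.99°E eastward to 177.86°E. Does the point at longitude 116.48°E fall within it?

Band width going east from +82.99° to +177.86°: ((177.86 − 82.99) mod 360) = 94.87°.
Offset of +116.48° east of the west edge: ((116.48 − 82.99) mod 360) = 33.49°.
33.49° ≤ 94.87° ⇒ inside.

Yes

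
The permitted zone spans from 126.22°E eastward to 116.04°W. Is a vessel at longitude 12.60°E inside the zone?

No

Band width going east from +126.22° to -116.04°: ((-116.04 − 126.22) mod 360) = 117.74°.
Offset of +12.60° east of the west edge: ((12.60 − 126.22) mod 360) = 246.38°.
246.38° > 117.74° ⇒ outside.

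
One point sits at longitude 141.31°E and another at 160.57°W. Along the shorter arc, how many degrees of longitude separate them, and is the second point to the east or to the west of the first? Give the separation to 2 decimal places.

Raw difference: -160.57 − 141.31 = -301.88°.
Normalise into (−180°, 180°]: -301.88° + 360° = 58.12°.
Positive ⇒ the second point lies to the east; separation 58.12°.

58.12° east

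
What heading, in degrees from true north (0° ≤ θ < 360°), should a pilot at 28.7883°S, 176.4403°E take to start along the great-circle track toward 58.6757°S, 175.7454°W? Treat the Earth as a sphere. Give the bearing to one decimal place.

172.0°

Δλ = -175.7454 − 176.4403 = -352.1857°; wrapped into (−180°, 180°]: 7.8143°.
θ = atan2( sin Δλ · cos φ₂ , cos φ₁ · sin φ₂ − sin φ₁ · cos φ₂ · cos Δλ )
  = atan2(0.07068, -0.50062) = 171.963° → normalised to [0°, 360°): 171.963°.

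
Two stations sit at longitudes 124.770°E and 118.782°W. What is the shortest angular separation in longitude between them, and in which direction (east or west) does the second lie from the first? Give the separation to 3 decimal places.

Raw difference: -118.782 − 124.770 = -243.552°.
Normalise into (−180°, 180°]: -243.552° + 360° = 116.448°.
Positive ⇒ the second point lies to the east; separation 116.448°.

116.448° east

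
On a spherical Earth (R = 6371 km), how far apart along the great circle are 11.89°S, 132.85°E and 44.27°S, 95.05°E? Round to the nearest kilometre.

5090 km

Δλ = 95.05 − 132.85 = -37.80°.
Δφ = -44.27 − -11.89 = -32.38°.
a = sin²(Δφ/2) + cos φ₁ · cos φ₂ · sin²(Δλ/2) = 0.151261.
c = 2·atan2(√a, √(1−a)) = 0.79892 rad → d = 6371·c ≈ 5089.95 km.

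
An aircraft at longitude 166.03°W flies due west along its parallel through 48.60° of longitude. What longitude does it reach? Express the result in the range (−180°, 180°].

Start at -166.03°; shift −48.60° → -214.63°.
-214.63° lies outside (−180°, 180°]; add 360° → +145.37°.

145.37°E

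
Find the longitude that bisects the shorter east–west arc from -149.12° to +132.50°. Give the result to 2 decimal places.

+171.69°

Signed shortest Δλ from -149.12° to +132.50° is -78.38°.
Midpoint longitude = -149.12° + (-78.38°)/2 = -149.12° − 39.19° = -188.31°.
Normalise into (−180°, 180°]: +171.69°.
(The naïve average (-149.12 + +132.50)/2 = -8.31° is on the wrong side of the globe.)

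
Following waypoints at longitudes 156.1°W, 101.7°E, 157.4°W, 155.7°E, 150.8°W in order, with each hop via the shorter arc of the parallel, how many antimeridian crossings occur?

Leg 1: -156.1° → +101.7°, shortest Δλ = -102.2° (west) — crosses 180°.
Leg 2: +101.7° → -157.4°, shortest Δλ = 100.9° (east) — crosses 180°.
Leg 3: -157.4° → +155.7°, shortest Δλ = -46.9° (west) — crosses 180°.
Leg 4: +155.7° → -150.8°, shortest Δλ = 53.5° (east) — crosses 180°.
Total crossings: 4.

4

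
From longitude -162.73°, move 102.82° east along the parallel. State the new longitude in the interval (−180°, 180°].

-59.91°

Start at -162.73°; shift +102.82° → -59.91°.
-59.91° already lies in (−180°, 180°].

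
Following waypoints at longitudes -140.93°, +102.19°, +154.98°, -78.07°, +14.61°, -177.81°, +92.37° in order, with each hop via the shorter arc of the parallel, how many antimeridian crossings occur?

Leg 1: -140.93° → +102.19°, shortest Δλ = -116.88° (west) — crosses 180°.
Leg 2: +102.19° → +154.98°, shortest Δλ = 52.79° (east) — does not cross 180°.
Leg 3: +154.98° → -78.07°, shortest Δλ = 126.95° (east) — crosses 180°.
Leg 4: -78.07° → +14.61°, shortest Δλ = 92.68° (east) — does not cross 180°.
Leg 5: +14.61° → -177.81°, shortest Δλ = 167.58° (east) — crosses 180°.
Leg 6: -177.81° → +92.37°, shortest Δλ = -89.82° (west) — crosses 180°.
Total crossings: 4.

4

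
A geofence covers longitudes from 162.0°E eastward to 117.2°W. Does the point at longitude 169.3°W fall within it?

Band width going east from +162.0° to -117.2°: ((-117.2 − 162.0) mod 360) = 80.8°.
Offset of -169.3° east of the west edge: ((-169.3 − 162.0) mod 360) = 28.7°.
28.7° ≤ 80.8° ⇒ inside.

Yes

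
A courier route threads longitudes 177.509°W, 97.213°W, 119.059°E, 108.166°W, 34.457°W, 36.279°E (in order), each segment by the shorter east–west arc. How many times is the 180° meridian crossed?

2

Leg 1: -177.509° → -97.213°, shortest Δλ = 80.296° (east) — does not cross 180°.
Leg 2: -97.213° → +119.059°, shortest Δλ = -143.728° (west) — crosses 180°.
Leg 3: +119.059° → -108.166°, shortest Δλ = 132.775° (east) — crosses 180°.
Leg 4: -108.166° → -34.457°, shortest Δλ = 73.709° (east) — does not cross 180°.
Leg 5: -34.457° → +36.279°, shortest Δλ = 70.736° (east) — does not cross 180°.
Total crossings: 2.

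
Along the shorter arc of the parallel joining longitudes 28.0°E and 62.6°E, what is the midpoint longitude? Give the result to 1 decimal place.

45.3°E

Signed shortest Δλ from +28.0° to +62.6° is +34.6°.
Midpoint longitude = +28.0° + (+34.6°)/2 = +28.0° + 17.3° = +45.3°.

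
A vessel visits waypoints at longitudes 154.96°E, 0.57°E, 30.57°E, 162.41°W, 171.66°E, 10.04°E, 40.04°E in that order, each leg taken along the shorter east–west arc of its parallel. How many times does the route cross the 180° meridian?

Leg 1: +154.96° → +0.57°, shortest Δλ = -154.39° (west) — does not cross 180°.
Leg 2: +0.57° → +30.57°, shortest Δλ = 30.0° (east) — does not cross 180°.
Leg 3: +30.57° → -162.41°, shortest Δλ = 167.02° (east) — crosses 180°.
Leg 4: -162.41° → +171.66°, shortest Δλ = -25.93° (west) — crosses 180°.
Leg 5: +171.66° → +10.04°, shortest Δλ = -161.62° (west) — does not cross 180°.
Leg 6: +10.04° → +40.04°, shortest Δλ = 30.0° (east) — does not cross 180°.
Total crossings: 2.

2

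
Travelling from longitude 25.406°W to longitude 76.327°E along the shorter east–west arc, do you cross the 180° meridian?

Signed shortest Δλ = ((76.327 − -25.406 + 180) mod 360) − 180 = 101.733°.
Going east by 101.733° from -25.406° reaches +76.327° without touching 180°.

No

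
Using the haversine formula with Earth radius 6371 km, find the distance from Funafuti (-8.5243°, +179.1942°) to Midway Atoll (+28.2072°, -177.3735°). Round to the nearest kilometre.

Δλ = -177.3735 − 179.1942 = -356.5677°; wrapped into (−180°, 180°]: 3.4323°.
Δφ = 28.2072 − -8.5243 = 36.7315°.
a = sin²(Δφ/2) + cos φ₁ · cos φ₂ · sin²(Δλ/2) = 0.100058.
c = 2·atan2(√a, √(1−a)) = 0.64369 rad → d = 6371·c ≈ 4100.98 km.

4101 km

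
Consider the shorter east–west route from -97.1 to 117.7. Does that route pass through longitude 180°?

Naïve |117.7 − -97.1| = 214.8° > 180°, so the shorter arc goes the other way round — across 180°.
Signed shortest Δλ = ((117.7 − -97.1 + 180) mod 360) − 180 = -145.2°.
Going west by 145.2° from -97.1° passes through 180° before reaching +117.7°.

Yes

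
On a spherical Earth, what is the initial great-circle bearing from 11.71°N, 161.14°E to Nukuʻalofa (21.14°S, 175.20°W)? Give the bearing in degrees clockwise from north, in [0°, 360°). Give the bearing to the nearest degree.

Δλ = -175.20 − 161.14 = -336.34°; wrapped into (−180°, 180°]: 23.66°.
θ = atan2( sin Δλ · cos φ₂ , cos φ₁ · sin φ₂ − sin φ₁ · cos φ₂ · cos Δλ )
  = atan2(0.37430, -0.52653) = 144.592° → normalised to [0°, 360°): 144.592°.

145°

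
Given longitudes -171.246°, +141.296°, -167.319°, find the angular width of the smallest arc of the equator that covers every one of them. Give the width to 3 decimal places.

Sort the longitudes: -171.246°, -167.319°, +141.296°.
Eastward gaps between consecutive values (wrapping around): 3.927°, 308.615°, 47.458°.
Largest gap = 308.615° ⇒ minimal covering band is its complement: 360° − 308.615° = 51.385°.
Band runs from +141.296° eastward to -167.319°, crossing the antimeridian.

51.385°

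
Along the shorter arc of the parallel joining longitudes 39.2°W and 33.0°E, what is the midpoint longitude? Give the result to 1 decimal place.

Signed shortest Δλ from -39.2° to +33.0° is +72.2°.
Midpoint longitude = -39.2° + (+72.2°)/2 = -39.2° + 36.1° = -3.1°.

3.1°W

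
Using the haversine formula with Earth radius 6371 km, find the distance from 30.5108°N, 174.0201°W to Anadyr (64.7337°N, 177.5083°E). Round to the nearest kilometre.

Δλ = 177.5083 − -174.0201 = 351.5284°; wrapped into (−180°, 180°]: -8.4716°.
Δφ = 64.7337 − 30.5108 = 34.2229°.
a = sin²(Δφ/2) + cos φ₁ · cos φ₂ · sin²(Δλ/2) = 0.088578.
c = 2·atan2(√a, √(1−a)) = 0.60440 rad → d = 6371·c ≈ 3850.63 km.

3851 km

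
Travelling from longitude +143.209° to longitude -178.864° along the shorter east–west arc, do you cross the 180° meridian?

Naïve |-178.864 − 143.209| = 322.073° > 180°, so the shorter arc goes the other way round — across 180°.
Signed shortest Δλ = ((-178.864 − 143.209 + 180) mod 360) − 180 = 37.927°.
Going east by 37.927° from +143.209° passes through 180° before reaching -178.864°.

Yes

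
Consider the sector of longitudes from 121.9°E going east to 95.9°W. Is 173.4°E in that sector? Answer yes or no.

Band width going east from +121.9° to -95.9°: ((-95.9 − 121.9) mod 360) = 142.2°.
Offset of +173.4° east of the west edge: ((173.4 − 121.9) mod 360) = 51.5°.
51.5° ≤ 142.2° ⇒ inside.

Yes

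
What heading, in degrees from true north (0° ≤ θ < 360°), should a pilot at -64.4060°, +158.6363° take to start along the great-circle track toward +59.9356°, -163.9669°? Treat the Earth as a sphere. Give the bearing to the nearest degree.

Δλ = -163.9669 − 158.6363 = -322.6032°; wrapped into (−180°, 180°]: 37.3968°.
θ = atan2( sin Δλ · cos φ₂ , cos φ₁ · sin φ₂ − sin φ₁ · cos φ₂ · cos Δλ )
  = atan2(0.30426, 0.73282) = 22.548° → normalised to [0°, 360°): 22.548°.

23°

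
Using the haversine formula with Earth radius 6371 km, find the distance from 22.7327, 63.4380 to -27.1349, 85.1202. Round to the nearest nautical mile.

Δλ = 85.1202 − 63.4380 = 21.6822°.
Δφ = -27.1349 − 22.7327 = -49.8676°.
a = sin²(Δφ/2) + cos φ₁ · cos φ₂ · sin²(Δλ/2) = 0.206759.
c = 2·atan2(√a, √(1−a)) = 0.94409 rad → d = 6371·c ≈ 6014.78 km ≈ 3247.72 nmi.

3248 nmi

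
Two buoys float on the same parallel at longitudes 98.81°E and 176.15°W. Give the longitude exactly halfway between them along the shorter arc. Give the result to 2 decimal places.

Signed shortest Δλ from +98.81° to -176.15° is +85.04°.
Midpoint longitude = +98.81° + (+85.04°)/2 = +98.81° + 42.52° = +141.33°.
(The naïve average (+98.81 + -176.15)/2 = -38.67° is on the wrong side of the globe.)

141.33°E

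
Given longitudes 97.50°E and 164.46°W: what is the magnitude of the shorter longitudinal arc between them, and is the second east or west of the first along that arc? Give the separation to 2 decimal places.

98.04° east

Raw difference: -164.46 − 97.50 = -261.96°.
Normalise into (−180°, 180°]: -261.96° + 360° = 98.04°.
Positive ⇒ the second point lies to the east; separation 98.04°.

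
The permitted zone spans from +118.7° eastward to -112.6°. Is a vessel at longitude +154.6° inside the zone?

Yes

Band width going east from +118.7° to -112.6°: ((-112.6 − 118.7) mod 360) = 128.7°.
Offset of +154.6° east of the west edge: ((154.6 − 118.7) mod 360) = 35.9°.
35.9° ≤ 128.7° ⇒ inside.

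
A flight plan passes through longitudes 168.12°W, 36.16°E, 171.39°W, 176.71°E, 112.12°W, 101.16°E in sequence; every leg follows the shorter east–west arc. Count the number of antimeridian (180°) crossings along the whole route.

5

Leg 1: -168.12° → +36.16°, shortest Δλ = -155.72° (west) — crosses 180°.
Leg 2: +36.16° → -171.39°, shortest Δλ = 152.45° (east) — crosses 180°.
Leg 3: -171.39° → +176.71°, shortest Δλ = -11.9° (west) — crosses 180°.
Leg 4: +176.71° → -112.12°, shortest Δλ = 71.17° (east) — crosses 180°.
Leg 5: -112.12° → +101.16°, shortest Δλ = -146.72° (west) — crosses 180°.
Total crossings: 5.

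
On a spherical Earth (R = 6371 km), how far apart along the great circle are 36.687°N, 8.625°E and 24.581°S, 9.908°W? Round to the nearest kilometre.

7084 km

Δλ = -9.908 − 8.625 = -18.533°.
Δφ = -24.581 − 36.687 = -61.268°.
a = sin²(Δφ/2) + cos φ₁ · cos φ₂ · sin²(Δλ/2) = 0.278552.
c = 2·atan2(√a, √(1−a)) = 1.11197 rad → d = 6371·c ≈ 7084.36 km.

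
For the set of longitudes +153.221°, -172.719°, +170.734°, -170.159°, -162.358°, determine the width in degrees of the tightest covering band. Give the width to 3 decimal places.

44.421°

Sort the longitudes: -172.719°, -170.159°, -162.358°, +153.221°, +170.734°.
Eastward gaps between consecutive values (wrapping around): 2.560°, 7.801°, 315.579°, 17.513°, 16.547°.
Largest gap = 315.579° ⇒ minimal covering band is its complement: 360° − 315.579° = 44.421°.
Band runs from +153.221° eastward to -162.358°, crossing the antimeridian.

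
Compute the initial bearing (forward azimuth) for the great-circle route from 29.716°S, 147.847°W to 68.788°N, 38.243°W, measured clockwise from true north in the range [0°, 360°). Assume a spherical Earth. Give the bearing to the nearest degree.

24°

Δλ = -38.243 − -147.847 = 109.604°.
θ = atan2( sin Δλ · cos φ₂ , cos φ₁ · sin φ₂ − sin φ₁ · cos φ₂ · cos Δλ )
  = atan2(0.34085, 0.74947) = 24.455° → normalised to [0°, 360°): 24.455°.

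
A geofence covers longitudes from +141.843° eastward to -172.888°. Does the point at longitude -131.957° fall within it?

Band width going east from +141.843° to -172.888°: ((-172.888 − 141.843) mod 360) = 45.269°.
Offset of -131.957° east of the west edge: ((-131.957 − 141.843) mod 360) = 86.200°.
86.200° > 45.269° ⇒ outside.

No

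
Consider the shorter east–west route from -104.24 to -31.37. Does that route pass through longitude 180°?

Signed shortest Δλ = ((-31.37 − -104.24 + 180) mod 360) − 180 = 72.87°.
Going east by 72.87° from -104.24° reaches -31.37° without touching 180°.

No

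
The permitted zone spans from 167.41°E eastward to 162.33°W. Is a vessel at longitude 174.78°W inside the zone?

Band width going east from +167.41° to -162.33°: ((-162.33 − 167.41) mod 360) = 30.26°.
Offset of -174.78° east of the west edge: ((-174.78 − 167.41) mod 360) = 17.81°.
17.81° ≤ 30.26° ⇒ inside.

Yes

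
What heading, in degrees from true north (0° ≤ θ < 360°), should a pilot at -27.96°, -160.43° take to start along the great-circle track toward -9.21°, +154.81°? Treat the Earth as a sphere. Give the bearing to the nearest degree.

285°

Δλ = 154.81 − -160.43 = 315.24°; wrapped into (−180°, 180°]: -44.76°.
θ = atan2( sin Δλ · cos φ₂ , cos φ₁ · sin φ₂ − sin φ₁ · cos φ₂ · cos Δλ )
  = atan2(-0.69506, 0.18725) = -74.922° → normalised to [0°, 360°): 285.078°.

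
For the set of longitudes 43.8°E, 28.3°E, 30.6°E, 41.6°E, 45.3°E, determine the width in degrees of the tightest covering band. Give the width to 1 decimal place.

Sort the longitudes: +28.3°, +30.6°, +41.6°, +43.8°, +45.3°.
Eastward gaps between consecutive values (wrapping around): 2.3°, 11.0°, 2.2°, 1.5°, 343.0°.
Largest gap = 343.0° ⇒ minimal covering band is its complement: 360° − 343.0° = 17.0°.
Band runs from +28.3° eastward to +45.3°.

17.0°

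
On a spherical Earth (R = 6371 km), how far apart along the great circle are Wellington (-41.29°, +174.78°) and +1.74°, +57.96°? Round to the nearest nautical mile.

Δλ = 57.96 − 174.78 = -116.82°.
Δφ = 1.74 − -41.29 = 43.03°.
a = sin²(Δφ/2) + cos φ₁ · cos φ₂ · sin²(Δλ/2) = 0.679447.
c = 2·atan2(√a, √(1−a)) = 1.93788 rad → d = 6371·c ≈ 12346.23 km ≈ 6666.43 nmi.

6666 nmi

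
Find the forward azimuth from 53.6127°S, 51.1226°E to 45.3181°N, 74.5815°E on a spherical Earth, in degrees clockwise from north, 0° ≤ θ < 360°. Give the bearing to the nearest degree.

17°

Δλ = 74.5815 − 51.1226 = 23.4589°.
θ = atan2( sin Δλ · cos φ₂ , cos φ₁ · sin φ₂ − sin φ₁ · cos φ₂ · cos Δλ )
  = atan2(0.27993, 0.94109) = 16.565° → normalised to [0°, 360°): 16.565°.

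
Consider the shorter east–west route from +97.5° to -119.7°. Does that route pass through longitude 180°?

Naïve |-119.7 − 97.5| = 217.2° > 180°, so the shorter arc goes the other way round — across 180°.
Signed shortest Δλ = ((-119.7 − 97.5 + 180) mod 360) − 180 = 142.8°.
Going east by 142.8° from +97.5° passes through 180° before reaching -119.7°.

Yes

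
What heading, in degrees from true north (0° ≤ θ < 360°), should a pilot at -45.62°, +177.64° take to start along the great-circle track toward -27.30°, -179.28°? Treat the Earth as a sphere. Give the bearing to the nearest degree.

9°

Δλ = -179.28 − 177.64 = -356.92°; wrapped into (−180°, 180°]: 3.08°.
θ = atan2( sin Δλ · cos φ₂ , cos φ₁ · sin φ₂ − sin φ₁ · cos φ₂ · cos Δλ )
  = atan2(0.04775, 0.31341) = 8.662° → normalised to [0°, 360°): 8.662°.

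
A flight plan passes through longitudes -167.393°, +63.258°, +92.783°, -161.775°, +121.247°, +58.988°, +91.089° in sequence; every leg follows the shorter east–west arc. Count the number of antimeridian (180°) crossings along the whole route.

Leg 1: -167.393° → +63.258°, shortest Δλ = -129.349° (west) — crosses 180°.
Leg 2: +63.258° → +92.783°, shortest Δλ = 29.525° (east) — does not cross 180°.
Leg 3: +92.783° → -161.775°, shortest Δλ = 105.442° (east) — crosses 180°.
Leg 4: -161.775° → +121.247°, shortest Δλ = -76.978° (west) — crosses 180°.
Leg 5: +121.247° → +58.988°, shortest Δλ = -62.259° (west) — does not cross 180°.
Leg 6: +58.988° → +91.089°, shortest Δλ = 32.101° (east) — does not cross 180°.
Total crossings: 3.

3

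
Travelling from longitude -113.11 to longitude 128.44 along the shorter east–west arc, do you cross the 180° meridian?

Naïve |128.44 − -113.11| = 241.55° > 180°, so the shorter arc goes the other way round — across 180°.
Signed shortest Δλ = ((128.44 − -113.11 + 180) mod 360) − 180 = -118.45°.
Going west by 118.45° from -113.11° passes through 180° before reaching +128.44°.

Yes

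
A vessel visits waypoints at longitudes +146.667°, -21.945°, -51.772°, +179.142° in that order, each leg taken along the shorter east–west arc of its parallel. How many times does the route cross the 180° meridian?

Leg 1: +146.667° → -21.945°, shortest Δλ = -168.612° (west) — does not cross 180°.
Leg 2: -21.945° → -51.772°, shortest Δλ = -29.827° (west) — does not cross 180°.
Leg 3: -51.772° → +179.142°, shortest Δλ = -129.086° (west) — crosses 180°.
Total crossings: 1.

1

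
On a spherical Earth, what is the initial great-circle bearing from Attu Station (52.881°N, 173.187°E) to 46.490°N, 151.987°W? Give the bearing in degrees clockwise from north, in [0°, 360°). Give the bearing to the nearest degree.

Δλ = -151.987 − 173.187 = -325.174°; wrapped into (−180°, 180°]: 34.826°.
θ = atan2( sin Δλ · cos φ₂ , cos φ₁ · sin φ₂ − sin φ₁ · cos φ₂ · cos Δλ )
  = atan2(0.39318, -0.01298) = 91.891° → normalised to [0°, 360°): 91.891°.

92°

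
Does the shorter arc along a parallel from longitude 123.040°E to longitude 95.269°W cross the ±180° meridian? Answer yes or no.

Yes

Naïve |-95.269 − 123.040| = 218.309° > 180°, so the shorter arc goes the other way round — across 180°.
Signed shortest Δλ = ((-95.269 − 123.040 + 180) mod 360) − 180 = 141.691°.
Going east by 141.691° from +123.040° passes through 180° before reaching -95.269°.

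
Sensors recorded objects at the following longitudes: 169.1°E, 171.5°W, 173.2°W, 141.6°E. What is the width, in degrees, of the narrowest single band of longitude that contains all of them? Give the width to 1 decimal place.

Sort the longitudes: -173.2°, -171.5°, +141.6°, +169.1°.
Eastward gaps between consecutive values (wrapping around): 1.7°, 313.1°, 27.5°, 17.7°.
Largest gap = 313.1° ⇒ minimal covering band is its complement: 360° − 313.1° = 46.9°.
Band runs from +141.6° eastward to -171.5°, crossing the antimeridian.

46.9°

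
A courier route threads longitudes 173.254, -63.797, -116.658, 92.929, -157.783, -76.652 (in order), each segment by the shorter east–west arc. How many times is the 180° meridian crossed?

3

Leg 1: +173.254° → -63.797°, shortest Δλ = 122.949° (east) — crosses 180°.
Leg 2: -63.797° → -116.658°, shortest Δλ = -52.861° (west) — does not cross 180°.
Leg 3: -116.658° → +92.929°, shortest Δλ = -150.413° (west) — crosses 180°.
Leg 4: +92.929° → -157.783°, shortest Δλ = 109.288° (east) — crosses 180°.
Leg 5: -157.783° → -76.652°, shortest Δλ = 81.131° (east) — does not cross 180°.
Total crossings: 3.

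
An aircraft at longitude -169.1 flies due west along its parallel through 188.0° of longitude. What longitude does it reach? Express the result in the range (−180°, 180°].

Start at -169.1°; shift −188.0° → -357.1°.
-357.1° lies outside (−180°, 180°]; add 360° → +2.9°.

+2.9°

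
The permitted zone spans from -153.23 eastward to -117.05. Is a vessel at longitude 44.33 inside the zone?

No

Band width going east from -153.23° to -117.05°: ((-117.05 − -153.23) mod 360) = 36.18°.
Offset of +44.33° east of the west edge: ((44.33 − -153.23) mod 360) = 197.56°.
197.56° > 36.18° ⇒ outside.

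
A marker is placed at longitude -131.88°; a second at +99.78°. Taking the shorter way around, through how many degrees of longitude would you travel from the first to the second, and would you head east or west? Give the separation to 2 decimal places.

Raw difference: 99.78 − -131.88 = 231.66°.
Normalise into (−180°, 180°]: 231.66° − 360° = -128.34°.
Negative ⇒ the second point lies to the west; separation 128.34°.

128.34° west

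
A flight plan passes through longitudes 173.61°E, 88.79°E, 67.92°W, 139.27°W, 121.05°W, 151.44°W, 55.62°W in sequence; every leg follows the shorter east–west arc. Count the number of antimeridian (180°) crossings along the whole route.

0

Leg 1: +173.61° → +88.79°, shortest Δλ = -84.82° (west) — does not cross 180°.
Leg 2: +88.79° → -67.92°, shortest Δλ = -156.71° (west) — does not cross 180°.
Leg 3: -67.92° → -139.27°, shortest Δλ = -71.35° (west) — does not cross 180°.
Leg 4: -139.27° → -121.05°, shortest Δλ = 18.22° (east) — does not cross 180°.
Leg 5: -121.05° → -151.44°, shortest Δλ = -30.39° (west) — does not cross 180°.
Leg 6: -151.44° → -55.62°, shortest Δλ = 95.82° (east) — does not cross 180°.
Total crossings: 0.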